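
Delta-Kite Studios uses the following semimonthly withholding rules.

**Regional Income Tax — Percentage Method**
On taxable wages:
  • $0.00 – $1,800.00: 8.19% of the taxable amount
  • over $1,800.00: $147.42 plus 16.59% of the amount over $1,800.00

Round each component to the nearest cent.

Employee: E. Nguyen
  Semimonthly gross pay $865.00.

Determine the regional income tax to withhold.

Regional Income Tax: taxable = $865.00
  8.19% × $865.00 = $70.84

$70.84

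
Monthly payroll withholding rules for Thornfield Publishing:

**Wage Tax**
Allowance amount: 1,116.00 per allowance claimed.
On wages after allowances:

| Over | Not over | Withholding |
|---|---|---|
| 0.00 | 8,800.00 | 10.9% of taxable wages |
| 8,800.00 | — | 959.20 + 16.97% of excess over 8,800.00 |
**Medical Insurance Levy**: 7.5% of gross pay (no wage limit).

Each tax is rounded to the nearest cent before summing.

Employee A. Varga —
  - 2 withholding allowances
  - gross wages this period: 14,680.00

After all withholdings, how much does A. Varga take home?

12,000.73

Wage Tax: taxable = 14,680.00 − 2×1,116.00 = 12,448.00
  959.20 + 16.97% × (12,448.00 − 8,800.00) = 959.20 + 16.97% × 3,648.00 = 1,578.27
Medical Insurance Levy: 7.5% × 14,680.00 = 1,101.00
Total withheld: 1,578.27 + 1,101.00 = 2,679.27
Net pay: 14,680.00 − 2,679.27 = 12,000.73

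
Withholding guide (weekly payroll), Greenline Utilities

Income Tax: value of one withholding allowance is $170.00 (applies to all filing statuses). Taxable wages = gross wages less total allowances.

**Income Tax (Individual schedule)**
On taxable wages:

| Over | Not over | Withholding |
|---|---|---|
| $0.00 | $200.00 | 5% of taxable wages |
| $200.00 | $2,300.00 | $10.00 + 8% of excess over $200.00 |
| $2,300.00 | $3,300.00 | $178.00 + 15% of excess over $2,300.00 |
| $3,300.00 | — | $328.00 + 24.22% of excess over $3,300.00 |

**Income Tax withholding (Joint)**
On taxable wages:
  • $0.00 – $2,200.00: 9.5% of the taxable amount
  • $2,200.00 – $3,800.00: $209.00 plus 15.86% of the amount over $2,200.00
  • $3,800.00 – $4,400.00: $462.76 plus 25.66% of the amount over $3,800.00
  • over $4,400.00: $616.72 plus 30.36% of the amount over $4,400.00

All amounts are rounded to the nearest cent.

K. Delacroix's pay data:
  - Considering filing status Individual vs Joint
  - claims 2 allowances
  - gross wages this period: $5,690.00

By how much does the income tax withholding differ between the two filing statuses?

$80.63

Income Tax (Individual): taxable = $5,690.00 − 2×$170.00 = $5,350.00
  $328.00 + 24.22% × ($5,350.00 − $3,300.00) = $328.00 + 24.22% × $2,050.00 = $824.51
Income Tax (Joint): taxable = $5,690.00 − 2×$170.00 = $5,350.00
  $616.72 + 30.36% × ($5,350.00 − $4,400.00) = $616.72 + 30.36% × $950.00 = $905.14
Difference: |$824.51 − $905.14| = $80.63 (higher under Joint)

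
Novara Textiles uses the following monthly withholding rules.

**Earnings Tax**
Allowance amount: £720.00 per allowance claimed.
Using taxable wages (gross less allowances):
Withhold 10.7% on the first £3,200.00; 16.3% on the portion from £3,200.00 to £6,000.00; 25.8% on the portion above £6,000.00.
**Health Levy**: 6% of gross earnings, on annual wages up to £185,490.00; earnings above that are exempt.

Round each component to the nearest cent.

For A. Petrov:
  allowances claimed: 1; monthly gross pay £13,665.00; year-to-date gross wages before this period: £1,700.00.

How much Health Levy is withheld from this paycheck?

£819.90

Health Levy: 6% × £13,665.00 = £819.90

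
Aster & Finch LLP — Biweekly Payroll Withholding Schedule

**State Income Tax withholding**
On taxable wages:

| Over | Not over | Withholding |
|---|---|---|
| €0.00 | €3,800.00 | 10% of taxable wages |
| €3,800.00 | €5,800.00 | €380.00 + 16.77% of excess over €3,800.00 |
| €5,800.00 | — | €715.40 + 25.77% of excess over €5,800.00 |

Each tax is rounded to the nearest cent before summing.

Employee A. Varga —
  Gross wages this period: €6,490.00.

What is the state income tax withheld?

State Income Tax: taxable = €6,490.00
  €715.40 + 25.77% × (€6,490.00 − €5,800.00) = €715.40 + 25.77% × €690.00 = €893.21

€893.21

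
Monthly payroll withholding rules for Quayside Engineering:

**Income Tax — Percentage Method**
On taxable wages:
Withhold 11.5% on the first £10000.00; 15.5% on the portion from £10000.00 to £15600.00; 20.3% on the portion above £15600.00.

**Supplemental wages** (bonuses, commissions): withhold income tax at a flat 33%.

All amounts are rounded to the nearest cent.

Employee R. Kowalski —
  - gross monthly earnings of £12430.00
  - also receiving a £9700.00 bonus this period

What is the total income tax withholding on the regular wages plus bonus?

Income Tax: taxable = £12430.00
  £1150.00 + 15.5% × (£12430.00 − £10000.00) = £1150.00 + 15.5% × £2430.00 = £1526.65
Supplemental (33% flat on bonus): 33% × £9700.00 = £3201.00
Total income tax: £1526.65 + £3201.00 = £4727.65

£4727.65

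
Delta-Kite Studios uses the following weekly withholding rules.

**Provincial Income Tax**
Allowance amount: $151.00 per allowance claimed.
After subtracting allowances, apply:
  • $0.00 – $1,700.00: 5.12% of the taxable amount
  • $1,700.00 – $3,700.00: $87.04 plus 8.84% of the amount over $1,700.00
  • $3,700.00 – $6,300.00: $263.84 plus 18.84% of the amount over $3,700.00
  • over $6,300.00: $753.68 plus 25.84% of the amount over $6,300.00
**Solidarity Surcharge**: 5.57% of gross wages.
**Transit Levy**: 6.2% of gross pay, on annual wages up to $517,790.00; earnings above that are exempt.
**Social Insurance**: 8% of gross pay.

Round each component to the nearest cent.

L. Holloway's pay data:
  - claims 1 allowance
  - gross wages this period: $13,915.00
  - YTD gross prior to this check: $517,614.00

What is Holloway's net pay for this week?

Provincial Income Tax: taxable = $13,915.00 − 1×$151.00 = $13,764.00
  $753.68 + 25.84% × ($13,764.00 − $6,300.00) = $753.68 + 25.84% × $7,464.00 = $2,682.38
Solidarity Surcharge: 5.57% × $13,915.00 = $775.07
Transit Levy: cap $517,790.00 − YTD $517,614.00 = $176.00 subject; 6.2% × $176.00 = $10.91
Social Insurance: 8% × $13,915.00 = $1,113.20
Total withheld: $2,682.38 + $775.07 + $10.91 + $1,113.20 = $4,581.56
Net pay: $13,915.00 − $4,581.56 = $9,333.44

$9,333.44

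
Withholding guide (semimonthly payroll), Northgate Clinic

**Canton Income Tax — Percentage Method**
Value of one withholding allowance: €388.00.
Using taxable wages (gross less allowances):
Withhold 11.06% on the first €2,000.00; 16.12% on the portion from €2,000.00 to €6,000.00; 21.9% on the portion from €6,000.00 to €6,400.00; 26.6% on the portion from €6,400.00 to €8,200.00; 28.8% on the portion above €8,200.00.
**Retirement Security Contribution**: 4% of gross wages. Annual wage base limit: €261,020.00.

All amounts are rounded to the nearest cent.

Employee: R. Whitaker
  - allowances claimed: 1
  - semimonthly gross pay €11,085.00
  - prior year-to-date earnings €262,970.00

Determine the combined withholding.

€2,151.54

Canton Income Tax: taxable = €11,085.00 − 1×€388.00 = €10,697.00
  €1,432.40 + 28.8% × (€10,697.00 − €8,200.00) = €1,432.40 + 28.8% × €2,497.00 = €2,151.54
Retirement Security Contribution: YTD €262,970.00 ≥ cap €261,020.00 → €0.00
Total: €2,151.54 + €0.00 = €2,151.54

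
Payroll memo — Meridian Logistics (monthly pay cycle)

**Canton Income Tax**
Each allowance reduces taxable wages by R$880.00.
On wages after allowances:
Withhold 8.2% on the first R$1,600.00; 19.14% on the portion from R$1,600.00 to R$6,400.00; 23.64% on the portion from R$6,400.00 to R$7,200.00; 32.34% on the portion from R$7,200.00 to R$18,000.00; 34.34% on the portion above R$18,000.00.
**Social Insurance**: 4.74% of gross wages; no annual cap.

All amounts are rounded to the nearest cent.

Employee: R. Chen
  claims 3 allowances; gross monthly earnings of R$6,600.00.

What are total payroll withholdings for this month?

Canton Income Tax: taxable = R$6,600.00 − 3×R$880.00 = R$3,960.00
  R$131.20 + 19.14% × (R$3,960.00 − R$1,600.00) = R$131.20 + 19.14% × R$2,360.00 = R$582.90
Social Insurance: 4.74% × R$6,600.00 = R$312.84
Total: R$582.90 + R$312.84 = R$895.74

R$895.74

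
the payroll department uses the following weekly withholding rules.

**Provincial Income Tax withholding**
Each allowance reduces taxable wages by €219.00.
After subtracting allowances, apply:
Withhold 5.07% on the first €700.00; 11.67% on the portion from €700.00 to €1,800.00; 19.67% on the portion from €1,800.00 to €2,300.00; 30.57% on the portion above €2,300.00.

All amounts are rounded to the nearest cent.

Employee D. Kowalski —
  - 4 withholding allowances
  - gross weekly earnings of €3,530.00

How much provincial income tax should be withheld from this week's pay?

€370.43

Provincial Income Tax: taxable = €3,530.00 − 4×€219.00 = €2,654.00
  €262.21 + 30.57% × (€2,654.00 − €2,300.00) = €262.21 + 30.57% × €354.00 = €370.43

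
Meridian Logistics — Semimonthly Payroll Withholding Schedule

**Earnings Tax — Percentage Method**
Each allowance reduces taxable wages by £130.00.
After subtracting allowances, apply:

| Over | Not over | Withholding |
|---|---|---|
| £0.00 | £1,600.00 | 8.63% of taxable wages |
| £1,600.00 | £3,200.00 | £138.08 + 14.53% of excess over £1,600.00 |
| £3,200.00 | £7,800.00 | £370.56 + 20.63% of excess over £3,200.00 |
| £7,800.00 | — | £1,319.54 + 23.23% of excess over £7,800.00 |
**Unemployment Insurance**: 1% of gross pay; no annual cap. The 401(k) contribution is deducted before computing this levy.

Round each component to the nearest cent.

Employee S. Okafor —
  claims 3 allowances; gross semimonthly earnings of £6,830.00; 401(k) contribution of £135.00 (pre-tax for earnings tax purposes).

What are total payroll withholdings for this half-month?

Earnings Tax: taxable = £6,830.00 − £135.00 − 3×£130.00 = £6,305.00
  £370.56 + 20.63% × (£6,305.00 − £3,200.00) = £370.56 + 20.63% × £3,105.00 = £1,011.12
Unemployment Insurance: 1% × £6,695.00 = £66.95
Total: £1,011.12 + £66.95 = £1,078.07

£1,078.07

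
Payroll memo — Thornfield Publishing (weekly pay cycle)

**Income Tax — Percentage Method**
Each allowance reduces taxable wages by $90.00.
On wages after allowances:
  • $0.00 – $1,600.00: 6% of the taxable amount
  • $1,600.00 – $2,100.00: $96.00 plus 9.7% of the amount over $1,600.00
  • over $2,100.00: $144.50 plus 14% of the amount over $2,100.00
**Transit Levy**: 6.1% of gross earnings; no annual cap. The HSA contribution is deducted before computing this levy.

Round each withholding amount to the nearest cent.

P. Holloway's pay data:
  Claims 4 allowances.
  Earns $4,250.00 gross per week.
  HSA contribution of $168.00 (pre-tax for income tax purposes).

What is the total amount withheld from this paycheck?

Income Tax: taxable = $4,250.00 − $168.00 − 4×$90.00 = $3,722.00
  $144.50 + 14% × ($3,722.00 − $2,100.00) = $144.50 + 14% × $1,622.00 = $371.58
Transit Levy: 6.1% × $4,082.00 = $249.00
Total: $371.58 + $249.00 = $620.58

$620.58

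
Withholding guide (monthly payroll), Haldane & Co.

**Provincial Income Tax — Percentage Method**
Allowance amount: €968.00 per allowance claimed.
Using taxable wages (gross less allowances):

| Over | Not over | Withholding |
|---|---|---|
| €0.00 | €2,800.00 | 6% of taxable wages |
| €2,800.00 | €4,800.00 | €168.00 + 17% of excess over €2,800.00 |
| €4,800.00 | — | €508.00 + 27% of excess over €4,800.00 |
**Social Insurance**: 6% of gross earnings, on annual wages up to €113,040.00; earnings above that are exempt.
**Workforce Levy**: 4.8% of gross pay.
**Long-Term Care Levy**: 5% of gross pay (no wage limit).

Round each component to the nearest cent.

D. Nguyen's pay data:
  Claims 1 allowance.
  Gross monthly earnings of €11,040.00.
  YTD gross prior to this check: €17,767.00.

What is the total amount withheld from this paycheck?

€3,675.76

Provincial Income Tax: taxable = €11,040.00 − 1×€968.00 = €10,072.00
  €508.00 + 27% × (€10,072.00 − €4,800.00) = €508.00 + 27% × €5,272.00 = €1,931.44
Social Insurance: 6% × €11,040.00 = €662.40
Workforce Levy: 4.8% × €11,040.00 = €529.92
Long-Term Care Levy: 5% × €11,040.00 = €552.00
Total: €1,931.44 + €662.40 + €529.92 + €552.00 = €3,675.76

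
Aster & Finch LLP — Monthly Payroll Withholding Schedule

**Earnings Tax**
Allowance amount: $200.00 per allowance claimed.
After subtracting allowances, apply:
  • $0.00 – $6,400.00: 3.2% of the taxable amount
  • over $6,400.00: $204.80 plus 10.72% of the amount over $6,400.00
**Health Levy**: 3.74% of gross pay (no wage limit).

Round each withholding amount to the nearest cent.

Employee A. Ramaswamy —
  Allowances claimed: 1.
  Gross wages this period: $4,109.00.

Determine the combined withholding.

Earnings Tax: taxable = $4,109.00 − 1×$200.00 = $3,909.00
  3.2% × $3,909.00 = $125.09
Health Levy: 3.74% × $4,109.00 = $153.68
Total: $125.09 + $153.68 = $278.77

$278.77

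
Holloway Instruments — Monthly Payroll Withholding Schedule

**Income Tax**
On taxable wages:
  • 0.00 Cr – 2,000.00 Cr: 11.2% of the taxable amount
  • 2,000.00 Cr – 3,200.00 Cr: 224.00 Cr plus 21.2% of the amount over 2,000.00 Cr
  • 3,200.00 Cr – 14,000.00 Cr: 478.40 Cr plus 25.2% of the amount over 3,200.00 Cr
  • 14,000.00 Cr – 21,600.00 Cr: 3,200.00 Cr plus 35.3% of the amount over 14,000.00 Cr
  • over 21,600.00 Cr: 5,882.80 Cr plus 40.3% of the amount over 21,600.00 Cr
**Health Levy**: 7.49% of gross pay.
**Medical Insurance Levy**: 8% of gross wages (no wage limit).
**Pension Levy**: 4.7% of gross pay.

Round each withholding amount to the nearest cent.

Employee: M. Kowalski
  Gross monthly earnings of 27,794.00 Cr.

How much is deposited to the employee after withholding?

13,803.41 Cr

Income Tax: taxable = 27,794.00 Cr
  5,882.80 Cr + 40.3% × (27,794.00 Cr − 21,600.00 Cr) = 5,882.80 Cr + 40.3% × 6,194.00 Cr = 8,378.98 Cr
Health Levy: 7.49% × 27,794.00 Cr = 2,081.77 Cr
Medical Insurance Levy: 8% × 27,794.00 Cr = 2,223.52 Cr
Pension Levy: 4.7% × 27,794.00 Cr = 1,306.32 Cr
Total withheld: 8,378.98 Cr + 2,081.77 Cr + 2,223.52 Cr + 1,306.32 Cr = 13,990.59 Cr
Net pay: 27,794.00 Cr − 13,990.59 Cr = 13,803.41 Cr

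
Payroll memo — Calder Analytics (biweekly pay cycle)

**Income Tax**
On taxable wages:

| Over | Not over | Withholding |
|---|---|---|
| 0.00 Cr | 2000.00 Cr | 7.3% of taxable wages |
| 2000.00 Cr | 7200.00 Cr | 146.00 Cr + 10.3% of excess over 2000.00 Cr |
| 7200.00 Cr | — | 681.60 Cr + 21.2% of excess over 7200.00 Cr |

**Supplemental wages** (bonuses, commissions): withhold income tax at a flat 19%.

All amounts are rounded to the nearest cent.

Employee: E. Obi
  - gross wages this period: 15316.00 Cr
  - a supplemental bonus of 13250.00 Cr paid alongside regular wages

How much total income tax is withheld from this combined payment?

Income Tax: taxable = 15316.00 Cr
  681.60 Cr + 21.2% × (15316.00 Cr − 7200.00 Cr) = 681.60 Cr + 21.2% × 8116.00 Cr = 2402.19 Cr
Supplemental (19% flat on bonus): 19% × 13250.00 Cr = 2517.50 Cr
Total income tax: 2402.19 Cr + 2517.50 Cr = 4919.69 Cr

4919.69 Cr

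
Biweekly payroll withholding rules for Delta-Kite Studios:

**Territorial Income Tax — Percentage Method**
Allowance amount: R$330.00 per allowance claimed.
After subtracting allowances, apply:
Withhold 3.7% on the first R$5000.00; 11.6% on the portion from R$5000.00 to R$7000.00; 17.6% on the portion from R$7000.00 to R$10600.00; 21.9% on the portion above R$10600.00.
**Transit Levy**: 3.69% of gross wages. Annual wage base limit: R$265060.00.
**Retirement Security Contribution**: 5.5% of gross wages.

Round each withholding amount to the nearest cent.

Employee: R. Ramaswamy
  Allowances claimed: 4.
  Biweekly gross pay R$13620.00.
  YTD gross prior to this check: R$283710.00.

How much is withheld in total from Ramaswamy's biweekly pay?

R$2172.00

Territorial Income Tax: taxable = R$13620.00 − 4×R$330.00 = R$12300.00
  R$1050.60 + 21.9% × (R$12300.00 − R$10600.00) = R$1050.60 + 21.9% × R$1700.00 = R$1422.90
Transit Levy: YTD R$283710.00 ≥ cap R$265060.00 → R$0.00
Retirement Security Contribution: 5.5% × R$13620.00 = R$749.10
Total: R$1422.90 + R$0.00 + R$749.10 = R$2172.00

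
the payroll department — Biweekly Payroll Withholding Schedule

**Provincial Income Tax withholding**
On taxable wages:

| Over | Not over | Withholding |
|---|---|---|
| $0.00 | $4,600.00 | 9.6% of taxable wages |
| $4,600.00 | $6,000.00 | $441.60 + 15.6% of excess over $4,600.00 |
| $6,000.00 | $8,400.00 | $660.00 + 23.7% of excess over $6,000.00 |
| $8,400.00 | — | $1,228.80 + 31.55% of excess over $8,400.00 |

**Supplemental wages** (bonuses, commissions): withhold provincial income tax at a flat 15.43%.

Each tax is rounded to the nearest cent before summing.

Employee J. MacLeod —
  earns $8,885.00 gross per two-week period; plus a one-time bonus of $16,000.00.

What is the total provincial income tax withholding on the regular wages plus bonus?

$3,850.62

Provincial Income Tax: taxable = $8,885.00
  $1,228.80 + 31.55% × ($8,885.00 − $8,400.00) = $1,228.80 + 31.55% × $485.00 = $1,381.82
Supplemental (15.43% flat on bonus): 15.43% × $16,000.00 = $2,468.80
Total provincial income tax: $1,381.82 + $2,468.80 = $3,850.62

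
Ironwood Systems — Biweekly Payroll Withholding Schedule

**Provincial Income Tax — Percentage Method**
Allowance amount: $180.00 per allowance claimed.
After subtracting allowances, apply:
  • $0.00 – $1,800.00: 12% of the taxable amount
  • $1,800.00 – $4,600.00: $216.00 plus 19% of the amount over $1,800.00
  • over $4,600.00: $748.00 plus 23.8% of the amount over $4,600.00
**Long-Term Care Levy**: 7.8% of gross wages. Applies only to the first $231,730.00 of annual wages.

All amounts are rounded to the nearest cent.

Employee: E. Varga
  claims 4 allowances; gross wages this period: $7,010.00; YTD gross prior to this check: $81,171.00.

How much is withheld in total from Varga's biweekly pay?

$1,697.00

Provincial Income Tax: taxable = $7,010.00 − 4×$180.00 = $6,290.00
  $748.00 + 23.8% × ($6,290.00 − $4,600.00) = $748.00 + 23.8% × $1,690.00 = $1,150.22
Long-Term Care Levy: 7.8% × $7,010.00 = $546.78
Total: $1,150.22 + $546.78 = $1,697.00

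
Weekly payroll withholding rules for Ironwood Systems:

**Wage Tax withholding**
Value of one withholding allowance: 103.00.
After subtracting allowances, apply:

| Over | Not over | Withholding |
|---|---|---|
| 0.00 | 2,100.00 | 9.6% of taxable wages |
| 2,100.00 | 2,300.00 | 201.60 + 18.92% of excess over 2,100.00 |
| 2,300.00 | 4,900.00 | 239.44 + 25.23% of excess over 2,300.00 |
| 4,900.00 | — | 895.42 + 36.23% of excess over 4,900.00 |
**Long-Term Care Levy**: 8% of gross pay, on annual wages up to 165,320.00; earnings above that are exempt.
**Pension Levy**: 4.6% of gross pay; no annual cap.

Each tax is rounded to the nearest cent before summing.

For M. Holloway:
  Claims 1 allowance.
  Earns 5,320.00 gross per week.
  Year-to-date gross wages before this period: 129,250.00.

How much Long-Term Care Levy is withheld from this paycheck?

Long-Term Care Levy: 8% × 5,320.00 = 425.60

425.60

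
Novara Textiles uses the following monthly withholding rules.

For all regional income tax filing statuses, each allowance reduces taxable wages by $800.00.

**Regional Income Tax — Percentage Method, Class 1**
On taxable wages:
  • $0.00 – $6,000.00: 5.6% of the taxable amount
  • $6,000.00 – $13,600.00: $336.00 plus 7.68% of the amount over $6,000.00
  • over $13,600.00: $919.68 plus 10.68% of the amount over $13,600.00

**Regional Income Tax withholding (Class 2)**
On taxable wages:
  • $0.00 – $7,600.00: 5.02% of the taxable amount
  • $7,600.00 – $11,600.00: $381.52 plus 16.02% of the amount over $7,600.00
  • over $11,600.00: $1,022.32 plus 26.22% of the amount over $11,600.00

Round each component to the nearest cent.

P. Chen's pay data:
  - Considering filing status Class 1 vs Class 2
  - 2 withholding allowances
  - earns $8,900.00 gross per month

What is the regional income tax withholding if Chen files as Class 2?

$366.46

Regional Income Tax (Class 2): taxable = $8,900.00 − 2×$800.00 = $7,300.00
  5.02% × $7,300.00 = $366.46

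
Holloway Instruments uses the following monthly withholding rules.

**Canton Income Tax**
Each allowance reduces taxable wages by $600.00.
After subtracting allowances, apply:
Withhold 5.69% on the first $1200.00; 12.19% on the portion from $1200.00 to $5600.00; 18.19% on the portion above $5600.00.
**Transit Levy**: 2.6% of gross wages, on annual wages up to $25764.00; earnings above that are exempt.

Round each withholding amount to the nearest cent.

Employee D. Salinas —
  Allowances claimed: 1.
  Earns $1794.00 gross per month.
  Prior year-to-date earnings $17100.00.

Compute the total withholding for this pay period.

Canton Income Tax: taxable = $1794.00 − 1×$600.00 = $1194.00
  5.69% × $1194.00 = $67.94
Transit Levy: 2.6% × $1794.00 = $46.64
Total: $67.94 + $46.64 = $114.58

$114.58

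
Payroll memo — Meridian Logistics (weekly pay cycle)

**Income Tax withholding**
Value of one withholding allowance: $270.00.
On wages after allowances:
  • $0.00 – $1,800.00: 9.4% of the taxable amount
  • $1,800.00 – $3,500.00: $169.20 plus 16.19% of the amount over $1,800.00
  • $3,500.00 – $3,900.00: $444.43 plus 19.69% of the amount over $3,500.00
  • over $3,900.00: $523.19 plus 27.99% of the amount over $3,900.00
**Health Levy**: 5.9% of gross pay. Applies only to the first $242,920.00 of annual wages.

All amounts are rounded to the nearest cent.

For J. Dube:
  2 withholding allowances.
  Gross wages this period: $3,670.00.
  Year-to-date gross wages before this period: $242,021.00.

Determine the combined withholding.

$437.57

Income Tax: taxable = $3,670.00 − 2×$270.00 = $3,130.00
  $169.20 + 16.19% × ($3,130.00 − $1,800.00) = $169.20 + 16.19% × $1,330.00 = $384.53
Health Levy: cap $242,920.00 − YTD $242,021.00 = $899.00 subject; 5.9% × $899.00 = $53.04
Total: $384.53 + $53.04 = $437.57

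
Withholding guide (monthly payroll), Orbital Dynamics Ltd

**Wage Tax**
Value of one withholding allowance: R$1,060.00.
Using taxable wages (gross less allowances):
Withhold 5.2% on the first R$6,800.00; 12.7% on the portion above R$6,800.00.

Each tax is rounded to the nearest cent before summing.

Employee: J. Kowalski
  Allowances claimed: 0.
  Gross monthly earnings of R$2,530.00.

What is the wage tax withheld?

Wage Tax: taxable = R$2,530.00
  5.2% × R$2,530.00 = R$131.56

R$131.56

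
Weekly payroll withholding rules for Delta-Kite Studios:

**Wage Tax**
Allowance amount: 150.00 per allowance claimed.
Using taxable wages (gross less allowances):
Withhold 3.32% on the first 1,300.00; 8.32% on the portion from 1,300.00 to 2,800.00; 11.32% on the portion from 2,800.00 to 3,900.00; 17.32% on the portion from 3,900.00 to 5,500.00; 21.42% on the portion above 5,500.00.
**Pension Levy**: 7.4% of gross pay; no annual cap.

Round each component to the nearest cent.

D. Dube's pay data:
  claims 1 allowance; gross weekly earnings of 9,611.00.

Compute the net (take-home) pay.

7,481.74

Wage Tax: taxable = 9,611.00 − 1×150.00 = 9,461.00
  569.60 + 21.42% × (9,461.00 − 5,500.00) = 569.60 + 21.42% × 3,961.00 = 1,418.05
Pension Levy: 7.4% × 9,611.00 = 711.21
Total withheld: 1,418.05 + 711.21 = 2,129.26
Net pay: 9,611.00 − 2,129.26 = 7,481.74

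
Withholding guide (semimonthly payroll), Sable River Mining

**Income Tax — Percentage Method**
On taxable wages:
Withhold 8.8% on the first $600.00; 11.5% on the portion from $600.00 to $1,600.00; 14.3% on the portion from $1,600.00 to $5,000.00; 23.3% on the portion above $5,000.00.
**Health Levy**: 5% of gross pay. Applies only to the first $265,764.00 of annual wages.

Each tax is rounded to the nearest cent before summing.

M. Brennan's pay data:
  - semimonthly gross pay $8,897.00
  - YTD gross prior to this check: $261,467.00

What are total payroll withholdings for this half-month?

Income Tax: taxable = $8,897.00
  $654.00 + 23.3% × ($8,897.00 − $5,000.00) = $654.00 + 23.3% × $3,897.00 = $1,562.00
Health Levy: cap $265,764.00 − YTD $261,467.00 = $4,297.00 subject; 5% × $4,297.00 = $214.85
Total: $1,562.00 + $214.85 = $1,776.85

$1,776.85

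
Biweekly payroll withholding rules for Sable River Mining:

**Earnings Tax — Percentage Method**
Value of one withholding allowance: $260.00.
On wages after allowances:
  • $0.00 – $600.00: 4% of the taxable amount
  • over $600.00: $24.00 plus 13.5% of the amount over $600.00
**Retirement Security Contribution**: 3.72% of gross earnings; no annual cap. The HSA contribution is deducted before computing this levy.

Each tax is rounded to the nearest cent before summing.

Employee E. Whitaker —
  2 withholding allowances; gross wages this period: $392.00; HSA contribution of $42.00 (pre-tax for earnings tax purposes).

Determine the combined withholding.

$13.02

Earnings Tax: taxable = $392.00 − $42.00 − 2×$260.00 = $-170.00
  Taxable ≤ 0 → $0.00
Retirement Security Contribution: 3.72% × $350.00 = $13.02
Total: $0.00 + $13.02 = $13.02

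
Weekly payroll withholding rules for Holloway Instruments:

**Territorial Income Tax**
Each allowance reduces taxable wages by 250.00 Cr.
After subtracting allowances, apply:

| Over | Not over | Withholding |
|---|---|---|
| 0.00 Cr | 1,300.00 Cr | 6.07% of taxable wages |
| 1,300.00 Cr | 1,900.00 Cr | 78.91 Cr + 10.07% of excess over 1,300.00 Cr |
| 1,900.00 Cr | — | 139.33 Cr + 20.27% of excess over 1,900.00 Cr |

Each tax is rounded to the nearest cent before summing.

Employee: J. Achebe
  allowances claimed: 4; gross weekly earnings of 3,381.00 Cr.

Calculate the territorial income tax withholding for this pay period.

Territorial Income Tax: taxable = 3,381.00 Cr − 4×250.00 Cr = 2,381.00 Cr
  139.33 Cr + 20.27% × (2,381.00 Cr − 1,900.00 Cr) = 139.33 Cr + 20.27% × 481.00 Cr = 236.83 Cr

236.83 Cr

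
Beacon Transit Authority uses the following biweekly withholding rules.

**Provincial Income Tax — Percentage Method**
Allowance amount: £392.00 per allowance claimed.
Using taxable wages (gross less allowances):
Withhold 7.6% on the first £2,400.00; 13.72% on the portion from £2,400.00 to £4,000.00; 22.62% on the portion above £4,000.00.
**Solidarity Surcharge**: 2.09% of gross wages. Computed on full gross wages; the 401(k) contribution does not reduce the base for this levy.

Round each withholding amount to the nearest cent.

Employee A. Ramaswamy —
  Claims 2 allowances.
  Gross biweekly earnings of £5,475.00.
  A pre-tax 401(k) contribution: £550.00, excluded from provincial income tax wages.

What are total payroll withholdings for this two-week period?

£548.24

Provincial Income Tax: taxable = £5,475.00 − £550.00 − 2×£392.00 = £4,141.00
  £401.92 + 22.62% × (£4,141.00 − £4,000.00) = £401.92 + 22.62% × £141.00 = £433.81
Solidarity Surcharge: 2.09% × £5,475.00 = £114.43
Total: £433.81 + £114.43 = £548.24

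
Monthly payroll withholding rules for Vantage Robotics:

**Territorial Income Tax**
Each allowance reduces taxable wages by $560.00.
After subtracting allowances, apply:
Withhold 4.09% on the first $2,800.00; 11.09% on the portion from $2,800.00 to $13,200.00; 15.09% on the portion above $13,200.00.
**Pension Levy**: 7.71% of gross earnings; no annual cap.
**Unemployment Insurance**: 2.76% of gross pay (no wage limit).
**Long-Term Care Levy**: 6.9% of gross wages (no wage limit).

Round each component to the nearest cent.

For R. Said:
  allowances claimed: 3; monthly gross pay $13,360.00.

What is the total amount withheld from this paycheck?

Territorial Income Tax: taxable = $13,360.00 − 3×$560.00 = $11,680.00
  $114.52 + 11.09% × ($11,680.00 − $2,800.00) = $114.52 + 11.09% × $8,880.00 = $1,099.31
Pension Levy: 7.71% × $13,360.00 = $1,030.06
Unemployment Insurance: 2.76% × $13,360.00 = $368.74
Long-Term Care Levy: 6.9% × $13,360.00 = $921.84
Total: $1,099.31 + $1,030.06 + $368.74 + $921.84 = $3,419.95

$3,419.95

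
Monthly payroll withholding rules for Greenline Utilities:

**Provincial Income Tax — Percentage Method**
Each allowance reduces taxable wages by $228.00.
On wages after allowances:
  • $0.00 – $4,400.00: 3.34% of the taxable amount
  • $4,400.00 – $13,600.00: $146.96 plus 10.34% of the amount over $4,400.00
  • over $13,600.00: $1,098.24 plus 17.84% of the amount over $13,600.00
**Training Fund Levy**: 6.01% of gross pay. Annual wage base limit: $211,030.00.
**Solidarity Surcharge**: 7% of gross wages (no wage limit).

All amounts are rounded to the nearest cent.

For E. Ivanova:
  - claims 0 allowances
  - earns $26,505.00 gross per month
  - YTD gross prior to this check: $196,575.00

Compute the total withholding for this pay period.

$6,124.59

Provincial Income Tax: taxable = $26,505.00
  $1,098.24 + 17.84% × ($26,505.00 − $13,600.00) = $1,098.24 + 17.84% × $12,905.00 = $3,400.49
Training Fund Levy: cap $211,030.00 − YTD $196,575.00 = $14,455.00 subject; 6.01% × $14,455.00 = $868.75
Solidarity Surcharge: 7% × $26,505.00 = $1,855.35
Total: $3,400.49 + $868.75 + $1,855.35 = $6,124.59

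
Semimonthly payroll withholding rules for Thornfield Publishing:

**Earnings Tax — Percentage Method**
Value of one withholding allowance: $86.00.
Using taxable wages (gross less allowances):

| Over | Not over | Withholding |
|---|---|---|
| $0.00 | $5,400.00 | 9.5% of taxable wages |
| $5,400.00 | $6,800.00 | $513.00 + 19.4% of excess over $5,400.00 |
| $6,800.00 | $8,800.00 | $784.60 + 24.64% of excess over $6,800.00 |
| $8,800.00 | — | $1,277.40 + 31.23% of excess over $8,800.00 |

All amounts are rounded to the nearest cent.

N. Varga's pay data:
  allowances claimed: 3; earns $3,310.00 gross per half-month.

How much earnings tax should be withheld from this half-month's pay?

$289.94

Earnings Tax: taxable = $3,310.00 − 3×$86.00 = $3,052.00
  9.5% × $3,052.00 = $289.94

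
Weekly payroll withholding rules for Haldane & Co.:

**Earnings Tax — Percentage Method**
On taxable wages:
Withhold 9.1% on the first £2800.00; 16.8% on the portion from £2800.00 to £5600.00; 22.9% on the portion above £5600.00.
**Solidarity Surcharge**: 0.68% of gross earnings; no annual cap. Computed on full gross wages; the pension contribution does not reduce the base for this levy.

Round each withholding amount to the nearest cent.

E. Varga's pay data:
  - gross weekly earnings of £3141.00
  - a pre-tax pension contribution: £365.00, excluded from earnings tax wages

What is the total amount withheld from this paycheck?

£273.98

Earnings Tax: taxable = £3141.00 − £365.00 = £2776.00
  9.1% × £2776.00 = £252.62
Solidarity Surcharge: 0.68% × £3141.00 = £21.36
Total: £252.62 + £21.36 = £273.98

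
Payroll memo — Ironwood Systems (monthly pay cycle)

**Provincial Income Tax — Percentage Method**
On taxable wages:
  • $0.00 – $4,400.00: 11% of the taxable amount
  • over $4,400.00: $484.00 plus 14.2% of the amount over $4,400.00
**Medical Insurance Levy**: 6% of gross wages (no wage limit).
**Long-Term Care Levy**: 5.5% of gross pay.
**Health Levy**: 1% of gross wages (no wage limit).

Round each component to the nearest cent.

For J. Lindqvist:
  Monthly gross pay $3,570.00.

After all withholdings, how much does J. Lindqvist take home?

$2,731.05

Provincial Income Tax: taxable = $3,570.00
  11% × $3,570.00 = $392.70
Medical Insurance Levy: 6% × $3,570.00 = $214.20
Long-Term Care Levy: 5.5% × $3,570.00 = $196.35
Health Levy: 1% × $3,570.00 = $35.70
Total withheld: $392.70 + $214.20 + $196.35 + $35.70 = $838.95
Net pay: $3,570.00 − $838.95 = $2,731.05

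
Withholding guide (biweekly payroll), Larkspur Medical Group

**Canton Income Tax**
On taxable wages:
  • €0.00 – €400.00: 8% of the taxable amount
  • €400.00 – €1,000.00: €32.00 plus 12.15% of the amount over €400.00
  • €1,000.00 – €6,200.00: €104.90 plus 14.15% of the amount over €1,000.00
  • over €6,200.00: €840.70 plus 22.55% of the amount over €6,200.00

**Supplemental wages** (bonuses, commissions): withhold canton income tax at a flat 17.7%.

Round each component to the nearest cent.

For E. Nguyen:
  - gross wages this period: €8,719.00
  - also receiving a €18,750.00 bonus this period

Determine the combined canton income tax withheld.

Canton Income Tax: taxable = €8,719.00
  €840.70 + 22.55% × (€8,719.00 − €6,200.00) = €840.70 + 22.55% × €2,519.00 = €1,408.73
Supplemental (17.7% flat on bonus): 17.7% × €18,750.00 = €3,318.75
Total canton income tax: €1,408.73 + €3,318.75 = €4,727.48

€4,727.48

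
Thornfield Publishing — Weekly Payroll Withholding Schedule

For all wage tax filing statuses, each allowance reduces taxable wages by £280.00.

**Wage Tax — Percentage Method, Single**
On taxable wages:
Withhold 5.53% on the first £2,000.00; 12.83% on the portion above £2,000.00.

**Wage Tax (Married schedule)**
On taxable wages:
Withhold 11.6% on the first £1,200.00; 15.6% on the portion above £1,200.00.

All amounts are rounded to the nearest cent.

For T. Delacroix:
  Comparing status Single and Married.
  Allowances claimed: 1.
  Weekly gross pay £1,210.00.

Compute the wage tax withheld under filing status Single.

£51.43

Wage Tax (Single): taxable = £1,210.00 − 1×£280.00 = £930.00
  5.53% × £930.00 = £51.43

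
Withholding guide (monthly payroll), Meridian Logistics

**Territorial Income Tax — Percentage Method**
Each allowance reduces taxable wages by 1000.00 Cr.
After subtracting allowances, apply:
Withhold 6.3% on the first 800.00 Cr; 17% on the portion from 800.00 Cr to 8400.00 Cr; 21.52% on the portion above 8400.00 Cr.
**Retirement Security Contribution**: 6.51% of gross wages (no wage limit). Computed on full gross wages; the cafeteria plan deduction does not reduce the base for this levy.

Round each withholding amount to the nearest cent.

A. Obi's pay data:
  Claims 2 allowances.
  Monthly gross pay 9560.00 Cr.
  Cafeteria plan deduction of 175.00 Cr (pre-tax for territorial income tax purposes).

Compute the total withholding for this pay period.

Territorial Income Tax: taxable = 9560.00 Cr − 175.00 Cr − 2×1000.00 Cr = 7385.00 Cr
  50.40 Cr + 17% × (7385.00 Cr − 800.00 Cr) = 50.40 Cr + 17% × 6585.00 Cr = 1169.85 Cr
Retirement Security Contribution: 6.51% × 9560.00 Cr = 622.36 Cr
Total: 1169.85 Cr + 622.36 Cr = 1792.21 Cr

1792.21 Cr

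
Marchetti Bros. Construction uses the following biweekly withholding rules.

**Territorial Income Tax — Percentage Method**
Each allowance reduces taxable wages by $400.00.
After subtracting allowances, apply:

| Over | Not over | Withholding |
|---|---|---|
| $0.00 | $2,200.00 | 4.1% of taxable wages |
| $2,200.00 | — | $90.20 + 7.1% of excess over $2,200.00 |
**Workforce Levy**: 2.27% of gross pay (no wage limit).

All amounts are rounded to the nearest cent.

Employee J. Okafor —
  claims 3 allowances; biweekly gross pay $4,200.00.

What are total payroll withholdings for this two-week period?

$242.34

Territorial Income Tax: taxable = $4,200.00 − 3×$400.00 = $3,000.00
  $90.20 + 7.1% × ($3,000.00 − $2,200.00) = $90.20 + 7.1% × $800.00 = $147.00
Workforce Levy: 2.27% × $4,200.00 = $95.34
Total: $147.00 + $95.34 = $242.34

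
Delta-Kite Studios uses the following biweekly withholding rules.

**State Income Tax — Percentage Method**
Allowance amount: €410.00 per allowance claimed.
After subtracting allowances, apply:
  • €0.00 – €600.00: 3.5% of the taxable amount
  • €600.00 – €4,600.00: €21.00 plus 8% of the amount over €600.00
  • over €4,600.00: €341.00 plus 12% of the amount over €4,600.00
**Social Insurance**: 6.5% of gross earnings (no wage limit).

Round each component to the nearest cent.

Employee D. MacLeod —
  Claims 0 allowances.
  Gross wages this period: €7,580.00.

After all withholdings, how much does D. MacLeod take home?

State Income Tax: taxable = €7,580.00
  €341.00 + 12% × (€7,580.00 − €4,600.00) = €341.00 + 12% × €2,980.00 = €698.60
Social Insurance: 6.5% × €7,580.00 = €492.70
Total withheld: €698.60 + €492.70 = €1,191.30
Net pay: €7,580.00 − €1,191.30 = €6,388.70

€6,388.70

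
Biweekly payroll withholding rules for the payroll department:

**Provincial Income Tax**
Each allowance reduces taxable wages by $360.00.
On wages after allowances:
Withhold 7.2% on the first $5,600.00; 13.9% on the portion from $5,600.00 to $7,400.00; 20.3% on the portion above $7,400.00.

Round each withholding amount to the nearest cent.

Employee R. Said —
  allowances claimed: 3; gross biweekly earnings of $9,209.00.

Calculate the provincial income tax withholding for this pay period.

$801.39

Provincial Income Tax: taxable = $9,209.00 − 3×$360.00 = $8,129.00
  $653.40 + 20.3% × ($8,129.00 − $7,400.00) = $653.40 + 20.3% × $729.00 = $801.39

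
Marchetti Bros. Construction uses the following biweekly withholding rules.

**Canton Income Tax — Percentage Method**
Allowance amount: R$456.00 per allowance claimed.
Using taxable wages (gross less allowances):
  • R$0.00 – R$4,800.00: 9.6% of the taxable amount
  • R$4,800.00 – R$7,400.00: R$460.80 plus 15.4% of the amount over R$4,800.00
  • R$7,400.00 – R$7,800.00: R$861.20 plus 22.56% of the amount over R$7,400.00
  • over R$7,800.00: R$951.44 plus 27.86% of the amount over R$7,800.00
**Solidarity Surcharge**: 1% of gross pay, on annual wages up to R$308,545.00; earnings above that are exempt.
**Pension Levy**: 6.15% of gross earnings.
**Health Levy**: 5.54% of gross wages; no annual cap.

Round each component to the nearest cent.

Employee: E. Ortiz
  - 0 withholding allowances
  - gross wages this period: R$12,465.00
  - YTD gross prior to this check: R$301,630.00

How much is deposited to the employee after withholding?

R$8,687.58

Canton Income Tax: taxable = R$12,465.00
  R$951.44 + 27.86% × (R$12,465.00 − R$7,800.00) = R$951.44 + 27.86% × R$4,665.00 = R$2,251.11
Solidarity Surcharge: cap R$308,545.00 − YTD R$301,630.00 = R$6,915.00 subject; 1% × R$6,915.00 = R$69.15
Pension Levy: 6.15% × R$12,465.00 = R$766.60
Health Levy: 5.54% × R$12,465.00 = R$690.56
Total withheld: R$2,251.11 + R$69.15 + R$766.60 + R$690.56 = R$3,777.42
Net pay: R$12,465.00 − R$3,777.42 = R$8,687.58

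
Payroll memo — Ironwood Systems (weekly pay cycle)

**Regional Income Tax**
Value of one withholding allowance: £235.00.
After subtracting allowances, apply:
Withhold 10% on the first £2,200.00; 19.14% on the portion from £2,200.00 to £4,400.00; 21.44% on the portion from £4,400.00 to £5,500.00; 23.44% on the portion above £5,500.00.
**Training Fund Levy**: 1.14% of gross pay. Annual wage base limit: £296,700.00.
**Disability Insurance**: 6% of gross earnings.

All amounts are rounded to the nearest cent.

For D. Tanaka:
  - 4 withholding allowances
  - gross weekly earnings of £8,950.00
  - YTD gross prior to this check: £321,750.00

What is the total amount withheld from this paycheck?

£2,002.26

Regional Income Tax: taxable = £8,950.00 − 4×£235.00 = £8,010.00
  £876.92 + 23.44% × (£8,010.00 − £5,500.00) = £876.92 + 23.44% × £2,510.00 = £1,465.26
Training Fund Levy: YTD £321,750.00 ≥ cap £296,700.00 → £0.00
Disability Insurance: 6% × £8,950.00 = £537.00
Total: £1,465.26 + £0.00 + £537.00 = £2,002.26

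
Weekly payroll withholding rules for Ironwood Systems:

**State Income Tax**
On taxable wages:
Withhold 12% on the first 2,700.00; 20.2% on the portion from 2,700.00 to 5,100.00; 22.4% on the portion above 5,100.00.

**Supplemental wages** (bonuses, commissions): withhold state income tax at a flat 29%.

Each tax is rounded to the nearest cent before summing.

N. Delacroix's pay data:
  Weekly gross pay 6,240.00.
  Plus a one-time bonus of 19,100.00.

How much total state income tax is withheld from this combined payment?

State Income Tax: taxable = 6,240.00
  808.80 + 22.4% × (6,240.00 − 5,100.00) = 808.80 + 22.4% × 1,140.00 = 1,064.16
Supplemental (29% flat on bonus): 29% × 19,100.00 = 5,539.00
Total state income tax: 1,064.16 + 5,539.00 = 6,603.16

6,603.16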